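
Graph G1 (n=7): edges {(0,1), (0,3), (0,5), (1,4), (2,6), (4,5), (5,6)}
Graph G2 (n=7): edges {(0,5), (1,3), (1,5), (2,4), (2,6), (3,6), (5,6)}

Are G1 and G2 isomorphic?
Yes, isomorphic

The graphs are isomorphic.
One valid mapping φ: V(G1) → V(G2): 0→5, 1→1, 2→4, 3→0, 4→3, 5→6, 6→2

Verify φ preserves adjacency — for each edge of G1, its image is an edge of G2:
  (0,1) → (φ(0),φ(1)) = (1,5) ∈ E(G2) ✓
  (0,3) → (φ(0),φ(3)) = (0,5) ∈ E(G2) ✓
  (0,5) → (φ(0),φ(5)) = (5,6) ∈ E(G2) ✓
  (1,4) → (φ(1),φ(4)) = (1,3) ∈ E(G2) ✓
  (2,6) → (φ(2),φ(6)) = (2,4) ∈ E(G2) ✓
  (4,5) → (φ(4),φ(5)) = (3,6) ∈ E(G2) ✓
  (5,6) → (φ(5),φ(6)) = (2,6) ∈ E(G2) ✓
All 7 edges of G1 map to edges of G2, and |E(G1)| = |E(G2)| = 7, so φ is a bijection on edges as well as vertices. Hence G1 ≅ G2.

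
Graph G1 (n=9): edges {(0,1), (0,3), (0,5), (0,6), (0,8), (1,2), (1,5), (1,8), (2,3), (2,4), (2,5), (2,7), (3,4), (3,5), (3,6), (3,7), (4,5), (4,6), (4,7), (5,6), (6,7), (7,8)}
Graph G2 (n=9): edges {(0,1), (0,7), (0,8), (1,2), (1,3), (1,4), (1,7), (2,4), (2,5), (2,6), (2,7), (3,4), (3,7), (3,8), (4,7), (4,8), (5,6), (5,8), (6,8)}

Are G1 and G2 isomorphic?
No, not isomorphic

The graphs are NOT isomorphic.

Degrees in G1: deg(0)=5, deg(1)=4, deg(2)=5, deg(3)=6, deg(4)=5, deg(5)=6, deg(6)=5, deg(7)=5, deg(8)=3.
Sorted degree sequence of G1: [6, 6, 5, 5, 5, 5, 5, 4, 3].
Degrees in G2: deg(0)=3, deg(1)=5, deg(2)=5, deg(3)=4, deg(4)=5, deg(5)=3, deg(6)=3, deg(7)=5, deg(8)=5.
Sorted degree sequence of G2: [5, 5, 5, 5, 5, 4, 3, 3, 3].
The (sorted) degree sequence is an isomorphism invariant, so since G1 and G2 have different degree sequences they cannot be isomorphic.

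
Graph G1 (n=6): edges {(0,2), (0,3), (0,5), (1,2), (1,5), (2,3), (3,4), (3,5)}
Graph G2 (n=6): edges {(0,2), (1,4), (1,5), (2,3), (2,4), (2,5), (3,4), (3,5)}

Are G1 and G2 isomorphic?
Yes, isomorphic

The graphs are isomorphic.
One valid mapping φ: V(G1) → V(G2): 0→3, 1→1, 2→4, 3→2, 4→0, 5→5

Verify φ preserves adjacency — for each edge of G1, its image is an edge of G2:
  (0,2) → (φ(0),φ(2)) = (3,4) ∈ E(G2) ✓
  (0,3) → (φ(0),φ(3)) = (2,3) ∈ E(G2) ✓
  (0,5) → (φ(0),φ(5)) = (3,5) ∈ E(G2) ✓
  (1,2) → (φ(1),φ(2)) = (1,4) ∈ E(G2) ✓
  (1,5) → (φ(1),φ(5)) = (1,5) ∈ E(G2) ✓
  (2,3) → (φ(2),φ(3)) = (2,4) ∈ E(G2) ✓
  (3,4) → (φ(3),φ(4)) = (0,2) ∈ E(G2) ✓
  (3,5) → (φ(3),φ(5)) = (2,5) ∈ E(G2) ✓
All 8 edges of G1 map to edges of G2, and |E(G1)| = |E(G2)| = 8, so φ is a bijection on edges as well as vertices. Hence G1 ≅ G2.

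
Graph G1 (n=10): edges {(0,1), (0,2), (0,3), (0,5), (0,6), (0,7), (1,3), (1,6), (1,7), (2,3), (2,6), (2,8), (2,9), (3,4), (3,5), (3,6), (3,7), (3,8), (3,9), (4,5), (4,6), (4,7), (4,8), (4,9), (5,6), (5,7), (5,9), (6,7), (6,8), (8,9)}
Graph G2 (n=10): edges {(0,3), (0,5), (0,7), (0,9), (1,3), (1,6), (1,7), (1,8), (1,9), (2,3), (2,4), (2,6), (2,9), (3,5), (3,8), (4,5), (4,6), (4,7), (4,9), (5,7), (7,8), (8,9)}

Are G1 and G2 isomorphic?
No, not isomorphic

The graphs are NOT isomorphic.

Counting triangles (3-cliques): G1 has 37, G2 has 8.
Triangle count is an isomorphism invariant, so differing triangle counts rule out isomorphism.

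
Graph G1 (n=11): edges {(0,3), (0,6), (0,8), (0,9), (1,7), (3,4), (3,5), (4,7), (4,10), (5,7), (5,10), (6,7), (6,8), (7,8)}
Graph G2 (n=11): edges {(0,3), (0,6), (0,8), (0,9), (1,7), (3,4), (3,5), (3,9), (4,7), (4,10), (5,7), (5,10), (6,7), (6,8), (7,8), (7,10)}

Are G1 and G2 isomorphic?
No, not isomorphic

The graphs are NOT isomorphic.

Counting edges: G1 has 14 edge(s); G2 has 16 edge(s).
Edge count is an isomorphism invariant (a bijection on vertices induces a bijection on edges), so differing edge counts rule out isomorphism.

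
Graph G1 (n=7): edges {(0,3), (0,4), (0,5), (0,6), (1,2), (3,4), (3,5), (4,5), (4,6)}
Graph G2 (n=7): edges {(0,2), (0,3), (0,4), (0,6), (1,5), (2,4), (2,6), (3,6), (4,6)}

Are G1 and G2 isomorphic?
Yes, isomorphic

The graphs are isomorphic.
One valid mapping φ: V(G1) → V(G2): 0→6, 1→1, 2→5, 3→4, 4→0, 5→2, 6→3

Verify φ preserves adjacency — for each edge of G1, its image is an edge of G2:
  (0,3) → (φ(0),φ(3)) = (4,6) ∈ E(G2) ✓
  (0,4) → (φ(0),φ(4)) = (0,6) ∈ E(G2) ✓
  (0,5) → (φ(0),φ(5)) = (2,6) ∈ E(G2) ✓
  (0,6) → (φ(0),φ(6)) = (3,6) ∈ E(G2) ✓
  (1,2) → (φ(1),φ(2)) = (1,5) ∈ E(G2) ✓
  (3,4) → (φ(3),φ(4)) = (0,4) ∈ E(G2) ✓
  (3,5) → (φ(3),φ(5)) = (2,4) ∈ E(G2) ✓
  (4,5) → (φ(4),φ(5)) = (0,2) ∈ E(G2) ✓
  (4,6) → (φ(4),φ(6)) = (0,3) ∈ E(G2) ✓
All 9 edges of G1 map to edges of G2, and |E(G1)| = |E(G2)| = 9, so φ is a bijection on edges as well as vertices. Hence G1 ≅ G2.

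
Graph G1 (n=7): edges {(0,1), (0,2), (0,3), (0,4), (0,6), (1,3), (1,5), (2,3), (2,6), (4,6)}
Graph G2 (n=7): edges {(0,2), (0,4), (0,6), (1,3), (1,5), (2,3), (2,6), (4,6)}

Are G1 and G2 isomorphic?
No, not isomorphic

The graphs are NOT isomorphic.

Counting edges: G1 has 10 edge(s); G2 has 8 edge(s).
Edge count is an isomorphism invariant (a bijection on vertices induces a bijection on edges), so differing edge counts rule out isomorphism.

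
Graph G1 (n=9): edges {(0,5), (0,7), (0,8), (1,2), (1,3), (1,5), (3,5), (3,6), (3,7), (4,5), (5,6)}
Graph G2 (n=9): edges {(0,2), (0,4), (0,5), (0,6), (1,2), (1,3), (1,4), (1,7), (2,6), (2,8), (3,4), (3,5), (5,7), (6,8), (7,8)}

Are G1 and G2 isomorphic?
No, not isomorphic

The graphs are NOT isomorphic.

Degrees in G1: deg(0)=3, deg(1)=3, deg(2)=1, deg(3)=4, deg(4)=1, deg(5)=5, deg(6)=2, deg(7)=2, deg(8)=1.
Sorted degree sequence of G1: [5, 4, 3, 3, 2, 2, 1, 1, 1].
Degrees in G2: deg(0)=4, deg(1)=4, deg(2)=4, deg(3)=3, deg(4)=3, deg(5)=3, deg(6)=3, deg(7)=3, deg(8)=3.
Sorted degree sequence of G2: [4, 4, 4, 3, 3, 3, 3, 3, 3].
The (sorted) degree sequence is an isomorphism invariant, so since G1 and G2 have different degree sequences they cannot be isomorphic.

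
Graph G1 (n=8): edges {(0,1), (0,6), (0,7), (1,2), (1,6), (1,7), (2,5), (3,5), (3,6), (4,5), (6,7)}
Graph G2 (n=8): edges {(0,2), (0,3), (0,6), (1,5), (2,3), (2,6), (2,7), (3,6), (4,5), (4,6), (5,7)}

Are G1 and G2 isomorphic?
Yes, isomorphic

The graphs are isomorphic.
One valid mapping φ: V(G1) → V(G2): 0→3, 1→2, 2→7, 3→4, 4→1, 5→5, 6→6, 7→0

Verify φ preserves adjacency — for each edge of G1, its image is an edge of G2:
  (0,1) → (φ(0),φ(1)) = (2,3) ∈ E(G2) ✓
  (0,6) → (φ(0),φ(6)) = (3,6) ∈ E(G2) ✓
  (0,7) → (φ(0),φ(7)) = (0,3) ∈ E(G2) ✓
  (1,2) → (φ(1),φ(2)) = (2,7) ∈ E(G2) ✓
  (1,6) → (φ(1),φ(6)) = (2,6) ∈ E(G2) ✓
  (1,7) → (φ(1),φ(7)) = (0,2) ∈ E(G2) ✓
  (2,5) → (φ(2),φ(5)) = (5,7) ∈ E(G2) ✓
  (3,5) → (φ(3),φ(5)) = (4,5) ∈ E(G2) ✓
  (3,6) → (φ(3),φ(6)) = (4,6) ∈ E(G2) ✓
  (4,5) → (φ(4),φ(5)) = (1,5) ∈ E(G2) ✓
  (6,7) → (φ(6),φ(7)) = (0,6) ∈ E(G2) ✓
All 11 edges of G1 map to edges of G2, and |E(G1)| = |E(G2)| = 11, so φ is a bijection on edges as well as vertices. Hence G1 ≅ G2.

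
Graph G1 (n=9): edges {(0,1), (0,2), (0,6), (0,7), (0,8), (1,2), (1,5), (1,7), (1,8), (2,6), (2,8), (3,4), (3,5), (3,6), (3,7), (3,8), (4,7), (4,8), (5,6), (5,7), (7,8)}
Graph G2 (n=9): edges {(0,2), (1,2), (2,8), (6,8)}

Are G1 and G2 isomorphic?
No, not isomorphic

The graphs are NOT isomorphic.

Connected components of G1: 1 component(s) with vertex sets [[0, 1, 2, 3, 4, 5, 6, 7, 8]], sizes [9].
Connected components of G2: 5 component(s) with vertex sets [[3], [4], [5], [7], [0, 1, 2, 6, 8]], sizes [1, 1, 1, 1, 5].
The number of connected components (and the multiset of component sizes) is an isomorphism invariant — an isomorphism maps each component of G1 bijectively onto a component of G2. Since G1 has 1 component(s) and G2 has 5, they cannot be isomorphic.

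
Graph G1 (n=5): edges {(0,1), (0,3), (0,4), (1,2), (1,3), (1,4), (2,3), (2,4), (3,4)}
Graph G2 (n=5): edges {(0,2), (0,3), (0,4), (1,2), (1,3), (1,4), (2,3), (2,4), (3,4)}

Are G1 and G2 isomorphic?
Yes, isomorphic

The graphs are isomorphic.
One valid mapping φ: V(G1) → V(G2): 0→1, 1→4, 2→0, 3→2, 4→3

Verify φ preserves adjacency — for each edge of G1, its image is an edge of G2:
  (0,1) → (φ(0),φ(1)) = (1,4) ∈ E(G2) ✓
  (0,3) → (φ(0),φ(3)) = (1,2) ∈ E(G2) ✓
  (0,4) → (φ(0),φ(4)) = (1,3) ∈ E(G2) ✓
  (1,2) → (φ(1),φ(2)) = (0,4) ∈ E(G2) ✓
  (1,3) → (φ(1),φ(3)) = (2,4) ∈ E(G2) ✓
  (1,4) → (φ(1),φ(4)) = (3,4) ∈ E(G2) ✓
  (2,3) → (φ(2),φ(3)) = (0,2) ∈ E(G2) ✓
  (2,4) → (φ(2),φ(4)) = (0,3) ∈ E(G2) ✓
  (3,4) → (φ(3),φ(4)) = (2,3) ∈ E(G2) ✓
All 9 edges of G1 map to edges of G2, and |E(G1)| = |E(G2)| = 9, so φ is a bijection on edges as well as vertices. Hence G1 ≅ G2.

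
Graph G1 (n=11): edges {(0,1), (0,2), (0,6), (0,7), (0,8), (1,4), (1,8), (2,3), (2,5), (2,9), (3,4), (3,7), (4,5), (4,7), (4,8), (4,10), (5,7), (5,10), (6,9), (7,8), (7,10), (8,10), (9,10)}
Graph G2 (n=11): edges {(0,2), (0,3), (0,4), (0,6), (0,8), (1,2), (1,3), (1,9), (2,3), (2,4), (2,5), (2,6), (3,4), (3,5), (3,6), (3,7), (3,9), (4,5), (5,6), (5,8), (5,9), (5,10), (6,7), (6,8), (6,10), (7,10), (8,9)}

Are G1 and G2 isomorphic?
No, not isomorphic

The graphs are NOT isomorphic.

Degrees in G1: deg(0)=5, deg(1)=3, deg(2)=4, deg(3)=3, deg(4)=6, deg(5)=4, deg(6)=2, deg(7)=6, deg(8)=5, deg(9)=3, deg(10)=5.
Sorted degree sequence of G1: [6, 6, 5, 5, 5, 4, 4, 3, 3, 3, 2].
Degrees in G2: deg(0)=5, deg(1)=3, deg(2)=6, deg(3)=8, deg(4)=4, deg(5)=7, deg(6)=7, deg(7)=3, deg(8)=4, deg(9)=4, deg(10)=3.
Sorted degree sequence of G2: [8, 7, 7, 6, 5, 4, 4, 4, 3, 3, 3].
The (sorted) degree sequence is an isomorphism invariant, so since G1 and G2 have different degree sequences they cannot be isomorphic.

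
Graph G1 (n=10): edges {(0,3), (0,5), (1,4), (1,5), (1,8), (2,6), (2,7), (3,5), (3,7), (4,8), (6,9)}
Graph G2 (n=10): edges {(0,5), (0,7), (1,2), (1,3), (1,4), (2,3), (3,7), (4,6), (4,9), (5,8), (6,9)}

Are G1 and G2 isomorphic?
Yes, isomorphic

The graphs are isomorphic.
One valid mapping φ: V(G1) → V(G2): 0→2, 1→4, 2→0, 3→3, 4→9, 5→1, 6→5, 7→7, 8→6, 9→8

Verify φ preserves adjacency — for each edge of G1, its image is an edge of G2:
  (0,3) → (φ(0),φ(3)) = (2,3) ∈ E(G2) ✓
  (0,5) → (φ(0),φ(5)) = (1,2) ∈ E(G2) ✓
  (1,4) → (φ(1),φ(4)) = (4,9) ∈ E(G2) ✓
  (1,5) → (φ(1),φ(5)) = (1,4) ∈ E(G2) ✓
  (1,8) → (φ(1),φ(8)) = (4,6) ∈ E(G2) ✓
  (2,6) → (φ(2),φ(6)) = (0,5) ∈ E(G2) ✓
  (2,7) → (φ(2),φ(7)) = (0,7) ∈ E(G2) ✓
  (3,5) → (φ(3),φ(5)) = (1,3) ∈ E(G2) ✓
  (3,7) → (φ(3),φ(7)) = (3,7) ∈ E(G2) ✓
  (4,8) → (φ(4),φ(8)) = (6,9) ∈ E(G2) ✓
  (6,9) → (φ(6),φ(9)) = (5,8) ∈ E(G2) ✓
All 11 edges of G1 map to edges of G2, and |E(G1)| = |E(G2)| = 11, so φ is a bijection on edges as well as vertices. Hence G1 ≅ G2.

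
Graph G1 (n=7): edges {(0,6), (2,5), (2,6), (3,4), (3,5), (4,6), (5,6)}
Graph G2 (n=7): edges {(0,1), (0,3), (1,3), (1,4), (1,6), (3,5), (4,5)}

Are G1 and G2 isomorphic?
Yes, isomorphic

The graphs are isomorphic.
One valid mapping φ: V(G1) → V(G2): 0→6, 1→2, 2→0, 3→5, 4→4, 5→3, 6→1

Verify φ preserves adjacency — for each edge of G1, its image is an edge of G2:
  (0,6) → (φ(0),φ(6)) = (1,6) ∈ E(G2) ✓
  (2,5) → (φ(2),φ(5)) = (0,3) ∈ E(G2) ✓
  (2,6) → (φ(2),φ(6)) = (0,1) ∈ E(G2) ✓
  (3,4) → (φ(3),φ(4)) = (4,5) ∈ E(G2) ✓
  (3,5) → (φ(3),φ(5)) = (3,5) ∈ E(G2) ✓
  (4,6) → (φ(4),φ(6)) = (1,4) ∈ E(G2) ✓
  (5,6) → (φ(5),φ(6)) = (1,3) ∈ E(G2) ✓
All 7 edges of G1 map to edges of G2, and |E(G1)| = |E(G2)| = 7, so φ is a bijection on edges as well as vertices. Hence G1 ≅ G2.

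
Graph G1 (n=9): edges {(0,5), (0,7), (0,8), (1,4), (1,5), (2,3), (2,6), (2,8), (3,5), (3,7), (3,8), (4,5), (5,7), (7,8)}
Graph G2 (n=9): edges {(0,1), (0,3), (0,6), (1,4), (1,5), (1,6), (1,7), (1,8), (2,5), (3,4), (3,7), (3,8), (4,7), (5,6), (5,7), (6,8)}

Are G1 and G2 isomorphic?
No, not isomorphic

The graphs are NOT isomorphic.

Degrees in G1: deg(0)=3, deg(1)=2, deg(2)=3, deg(3)=4, deg(4)=2, deg(5)=5, deg(6)=1, deg(7)=4, deg(8)=4.
Sorted degree sequence of G1: [5, 4, 4, 4, 3, 3, 2, 2, 1].
Degrees in G2: deg(0)=3, deg(1)=6, deg(2)=1, deg(3)=4, deg(4)=3, deg(5)=4, deg(6)=4, deg(7)=4, deg(8)=3.
Sorted degree sequence of G2: [6, 4, 4, 4, 4, 3, 3, 3, 1].
The (sorted) degree sequence is an isomorphism invariant, so since G1 and G2 have different degree sequences they cannot be isomorphic.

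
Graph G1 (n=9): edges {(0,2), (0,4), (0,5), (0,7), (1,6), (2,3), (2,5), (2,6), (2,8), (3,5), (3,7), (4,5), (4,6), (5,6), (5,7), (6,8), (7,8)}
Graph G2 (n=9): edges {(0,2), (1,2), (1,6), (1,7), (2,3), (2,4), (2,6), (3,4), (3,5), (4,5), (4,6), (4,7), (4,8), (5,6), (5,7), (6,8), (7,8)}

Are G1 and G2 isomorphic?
Yes, isomorphic

The graphs are isomorphic.
One valid mapping φ: V(G1) → V(G2): 0→5, 1→0, 2→6, 3→8, 4→3, 5→4, 6→2, 7→7, 8→1

Verify φ preserves adjacency — for each edge of G1, its image is an edge of G2:
  (0,2) → (φ(0),φ(2)) = (5,6) ∈ E(G2) ✓
  (0,4) → (φ(0),φ(4)) = (3,5) ∈ E(G2) ✓
  (0,5) → (φ(0),φ(5)) = (4,5) ∈ E(G2) ✓
  (0,7) → (φ(0),φ(7)) = (5,7) ∈ E(G2) ✓
  (1,6) → (φ(1),φ(6)) = (0,2) ∈ E(G2) ✓
  (2,3) → (φ(2),φ(3)) = (6,8) ∈ E(G2) ✓
  (2,5) → (φ(2),φ(5)) = (4,6) ∈ E(G2) ✓
  (2,6) → (φ(2),φ(6)) = (2,6) ∈ E(G2) ✓
  (2,8) → (φ(2),φ(8)) = (1,6) ∈ E(G2) ✓
  (3,5) → (φ(3),φ(5)) = (4,8) ∈ E(G2) ✓
  (3,7) → (φ(3),φ(7)) = (7,8) ∈ E(G2) ✓
  (4,5) → (φ(4),φ(5)) = (3,4) ∈ E(G2) ✓
  (4,6) → (φ(4),φ(6)) = (2,3) ∈ E(G2) ✓
  (5,6) → (φ(5),φ(6)) = (2,4) ∈ E(G2) ✓
  (5,7) → (φ(5),φ(7)) = (4,7) ∈ E(G2) ✓
  (6,8) → (φ(6),φ(8)) = (1,2) ∈ E(G2) ✓
  (7,8) → (φ(7),φ(8)) = (1,7) ∈ E(G2) ✓
All 17 edges of G1 map to edges of G2, and |E(G1)| = |E(G2)| = 17, so φ is a bijection on edges as well as vertices. Hence G1 ≅ G2.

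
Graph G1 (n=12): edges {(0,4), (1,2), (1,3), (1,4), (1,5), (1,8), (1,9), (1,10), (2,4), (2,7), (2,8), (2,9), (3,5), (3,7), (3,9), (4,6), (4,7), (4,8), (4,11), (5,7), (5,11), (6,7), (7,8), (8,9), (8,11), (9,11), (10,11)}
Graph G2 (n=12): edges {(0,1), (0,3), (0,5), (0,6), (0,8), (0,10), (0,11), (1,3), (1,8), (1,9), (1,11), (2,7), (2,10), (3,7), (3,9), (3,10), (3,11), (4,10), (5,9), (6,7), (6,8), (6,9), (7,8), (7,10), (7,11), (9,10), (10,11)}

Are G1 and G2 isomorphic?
Yes, isomorphic

The graphs are isomorphic.
One valid mapping φ: V(G1) → V(G2): 0→4, 1→0, 2→11, 3→8, 4→10, 5→6, 6→2, 7→7, 8→3, 9→1, 10→5, 11→9

Verify φ preserves adjacency — for each edge of G1, its image is an edge of G2:
  (0,4) → (φ(0),φ(4)) = (4,10) ∈ E(G2) ✓
  (1,2) → (φ(1),φ(2)) = (0,11) ∈ E(G2) ✓
  (1,3) → (φ(1),φ(3)) = (0,8) ∈ E(G2) ✓
  (1,4) → (φ(1),φ(4)) = (0,10) ∈ E(G2) ✓
  (1,5) → (φ(1),φ(5)) = (0,6) ∈ E(G2) ✓
  (1,8) → (φ(1),φ(8)) = (0,3) ∈ E(G2) ✓
  (1,9) → (φ(1),φ(9)) = (0,1) ∈ E(G2) ✓
  (1,10) → (φ(1),φ(10)) = (0,5) ∈ E(G2) ✓
  (2,4) → (φ(2),φ(4)) = (10,11) ∈ E(G2) ✓
  (2,7) → (φ(2),φ(7)) = (7,11) ∈ E(G2) ✓
  (2,8) → (φ(2),φ(8)) = (3,11) ∈ E(G2) ✓
  (2,9) → (φ(2),φ(9)) = (1,11) ∈ E(G2) ✓
  (3,5) → (φ(3),φ(5)) = (6,8) ∈ E(G2) ✓
  (3,7) → (φ(3),φ(7)) = (7,8) ∈ E(G2) ✓
  (3,9) → (φ(3),φ(9)) = (1,8) ∈ E(G2) ✓
  (4,6) → (φ(4),φ(6)) = (2,10) ∈ E(G2) ✓
  (4,7) → (φ(4),φ(7)) = (7,10) ∈ E(G2) ✓
  (4,8) → (φ(4),φ(8)) = (3,10) ∈ E(G2) ✓
  (4,11) → (φ(4),φ(11)) = (9,10) ∈ E(G2) ✓
  (5,7) → (φ(5),φ(7)) = (6,7) ∈ E(G2) ✓
  (5,11) → (φ(5),φ(11)) = (6,9) ∈ E(G2) ✓
  (6,7) → (φ(6),φ(7)) = (2,7) ∈ E(G2) ✓
  (7,8) → (φ(7),φ(8)) = (3,7) ∈ E(G2) ✓
  (8,9) → (φ(8),φ(9)) = (1,3) ∈ E(G2) ✓
  (8,11) → (φ(8),φ(11)) = (3,9) ∈ E(G2) ✓
  (9,11) → (φ(9),φ(11)) = (1,9) ∈ E(G2) ✓
  (10,11) → (φ(10),φ(11)) = (5,9) ∈ E(G2) ✓
All 27 edges of G1 map to edges of G2, and |E(G1)| = |E(G2)| = 27, so φ is a bijection on edges as well as vertices. Hence G1 ≅ G2.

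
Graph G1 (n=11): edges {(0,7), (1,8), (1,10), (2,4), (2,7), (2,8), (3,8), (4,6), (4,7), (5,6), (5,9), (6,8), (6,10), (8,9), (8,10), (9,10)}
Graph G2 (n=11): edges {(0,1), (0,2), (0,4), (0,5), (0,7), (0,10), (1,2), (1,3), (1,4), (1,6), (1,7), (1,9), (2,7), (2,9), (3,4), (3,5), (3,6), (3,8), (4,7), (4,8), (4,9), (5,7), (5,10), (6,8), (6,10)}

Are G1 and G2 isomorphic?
No, not isomorphic

The graphs are NOT isomorphic.

Degrees in G1: deg(0)=1, deg(1)=2, deg(2)=3, deg(3)=1, deg(4)=3, deg(5)=2, deg(6)=4, deg(7)=3, deg(8)=6, deg(9)=3, deg(10)=4.
Sorted degree sequence of G1: [6, 4, 4, 3, 3, 3, 3, 2, 2, 1, 1].
Degrees in G2: deg(0)=6, deg(1)=7, deg(2)=4, deg(3)=5, deg(4)=6, deg(5)=4, deg(6)=4, deg(7)=5, deg(8)=3, deg(9)=3, deg(10)=3.
Sorted degree sequence of G2: [7, 6, 6, 5, 5, 4, 4, 4, 3, 3, 3].
The (sorted) degree sequence is an isomorphism invariant, so since G1 and G2 have different degree sequences they cannot be isomorphic.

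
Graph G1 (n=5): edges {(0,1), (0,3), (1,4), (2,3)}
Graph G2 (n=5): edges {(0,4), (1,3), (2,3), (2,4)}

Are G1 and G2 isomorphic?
Yes, isomorphic

The graphs are isomorphic.
One valid mapping φ: V(G1) → V(G2): 0→2, 1→4, 2→1, 3→3, 4→0

Verify φ preserves adjacency — for each edge of G1, its image is an edge of G2:
  (0,1) → (φ(0),φ(1)) = (2,4) ∈ E(G2) ✓
  (0,3) → (φ(0),φ(3)) = (2,3) ∈ E(G2) ✓
  (1,4) → (φ(1),φ(4)) = (0,4) ∈ E(G2) ✓
  (2,3) → (φ(2),φ(3)) = (1,3) ∈ E(G2) ✓
All 4 edges of G1 map to edges of G2, and |E(G1)| = |E(G2)| = 4, so φ is a bijection on edges as well as vertices. Hence G1 ≅ G2.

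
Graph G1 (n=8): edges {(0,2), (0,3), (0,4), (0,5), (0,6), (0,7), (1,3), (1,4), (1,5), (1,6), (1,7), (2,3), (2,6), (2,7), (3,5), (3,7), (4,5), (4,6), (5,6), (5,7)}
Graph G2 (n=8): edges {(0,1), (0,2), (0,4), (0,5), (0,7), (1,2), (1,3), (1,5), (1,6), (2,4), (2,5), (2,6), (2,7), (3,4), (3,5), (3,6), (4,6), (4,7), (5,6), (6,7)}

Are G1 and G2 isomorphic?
Yes, isomorphic

The graphs are isomorphic.
One valid mapping φ: V(G1) → V(G2): 0→6, 1→0, 2→3, 3→5, 4→7, 5→2, 6→4, 7→1

Verify φ preserves adjacency — for each edge of G1, its image is an edge of G2:
  (0,2) → (φ(0),φ(2)) = (3,6) ∈ E(G2) ✓
  (0,3) → (φ(0),φ(3)) = (5,6) ∈ E(G2) ✓
  (0,4) → (φ(0),φ(4)) = (6,7) ∈ E(G2) ✓
  (0,5) → (φ(0),φ(5)) = (2,6) ∈ E(G2) ✓
  (0,6) → (φ(0),φ(6)) = (4,6) ∈ E(G2) ✓
  (0,7) → (φ(0),φ(7)) = (1,6) ∈ E(G2) ✓
  (1,3) → (φ(1),φ(3)) = (0,5) ∈ E(G2) ✓
  (1,4) → (φ(1),φ(4)) = (0,7) ∈ E(G2) ✓
  (1,5) → (φ(1),φ(5)) = (0,2) ∈ E(G2) ✓
  (1,6) → (φ(1),φ(6)) = (0,4) ∈ E(G2) ✓
  (1,7) → (φ(1),φ(7)) = (0,1) ∈ E(G2) ✓
  (2,3) → (φ(2),φ(3)) = (3,5) ∈ E(G2) ✓
  (2,6) → (φ(2),φ(6)) = (3,4) ∈ E(G2) ✓
  (2,7) → (φ(2),φ(7)) = (1,3) ∈ E(G2) ✓
  (3,5) → (φ(3),φ(5)) = (2,5) ∈ E(G2) ✓
  (3,7) → (φ(3),φ(7)) = (1,5) ∈ E(G2) ✓
  (4,5) → (φ(4),φ(5)) = (2,7) ∈ E(G2) ✓
  (4,6) → (φ(4),φ(6)) = (4,7) ∈ E(G2) ✓
  (5,6) → (φ(5),φ(6)) = (2,4) ∈ E(G2) ✓
  (5,7) → (φ(5),φ(7)) = (1,2) ∈ E(G2) ✓
All 20 edges of G1 map to edges of G2, and |E(G1)| = |E(G2)| = 20, so φ is a bijection on edges as well as vertices. Hence G1 ≅ G2.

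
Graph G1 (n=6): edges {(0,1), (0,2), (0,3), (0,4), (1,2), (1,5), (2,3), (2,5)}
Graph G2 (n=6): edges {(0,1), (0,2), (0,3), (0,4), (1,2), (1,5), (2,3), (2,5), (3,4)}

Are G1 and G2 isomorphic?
No, not isomorphic

The graphs are NOT isomorphic.

Counting edges: G1 has 8 edge(s); G2 has 9 edge(s).
Edge count is an isomorphism invariant (a bijection on vertices induces a bijection on edges), so differing edge counts rule out isomorphism.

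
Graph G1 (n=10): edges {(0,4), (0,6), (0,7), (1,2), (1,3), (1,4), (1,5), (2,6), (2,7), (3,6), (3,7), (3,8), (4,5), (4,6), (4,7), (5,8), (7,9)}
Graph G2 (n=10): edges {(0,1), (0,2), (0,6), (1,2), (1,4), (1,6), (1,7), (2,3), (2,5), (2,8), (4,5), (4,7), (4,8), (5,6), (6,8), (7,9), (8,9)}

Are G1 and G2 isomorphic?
Yes, isomorphic

The graphs are isomorphic.
One valid mapping φ: V(G1) → V(G2): 0→0, 1→4, 2→5, 3→8, 4→1, 5→7, 6→6, 7→2, 8→9, 9→3

Verify φ preserves adjacency — for each edge of G1, its image is an edge of G2:
  (0,4) → (φ(0),φ(4)) = (0,1) ∈ E(G2) ✓
  (0,6) → (φ(0),φ(6)) = (0,6) ∈ E(G2) ✓
  (0,7) → (φ(0),φ(7)) = (0,2) ∈ E(G2) ✓
  (1,2) → (φ(1),φ(2)) = (4,5) ∈ E(G2) ✓
  (1,3) → (φ(1),φ(3)) = (4,8) ∈ E(G2) ✓
  (1,4) → (φ(1),φ(4)) = (1,4) ∈ E(G2) ✓
  (1,5) → (φ(1),φ(5)) = (4,7) ∈ E(G2) ✓
  (2,6) → (φ(2),φ(6)) = (5,6) ∈ E(G2) ✓
  (2,7) → (φ(2),φ(7)) = (2,5) ∈ E(G2) ✓
  (3,6) → (φ(3),φ(6)) = (6,8) ∈ E(G2) ✓
  (3,7) → (φ(3),φ(7)) = (2,8) ∈ E(G2) ✓
  (3,8) → (φ(3),φ(8)) = (8,9) ∈ E(G2) ✓
  (4,5) → (φ(4),φ(5)) = (1,7) ∈ E(G2) ✓
  (4,6) → (φ(4),φ(6)) = (1,6) ∈ E(G2) ✓
  (4,7) → (φ(4),φ(7)) = (1,2) ∈ E(G2) ✓
  (5,8) → (φ(5),φ(8)) = (7,9) ∈ E(G2) ✓
  (7,9) → (φ(7),φ(9)) = (2,3) ∈ E(G2) ✓
All 17 edges of G1 map to edges of G2, and |E(G1)| = |E(G2)| = 17, so φ is a bijection on edges as well as vertices. Hence G1 ≅ G2.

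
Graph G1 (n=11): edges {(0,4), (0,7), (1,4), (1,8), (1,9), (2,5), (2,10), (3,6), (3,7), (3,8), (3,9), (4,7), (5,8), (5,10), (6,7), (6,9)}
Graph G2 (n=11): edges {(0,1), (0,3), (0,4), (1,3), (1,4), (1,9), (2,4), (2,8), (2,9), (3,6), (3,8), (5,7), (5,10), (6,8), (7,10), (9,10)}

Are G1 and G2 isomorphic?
Yes, isomorphic

The graphs are isomorphic.
One valid mapping φ: V(G1) → V(G2): 0→6, 1→2, 2→7, 3→1, 4→8, 5→10, 6→0, 7→3, 8→9, 9→4, 10→5

Verify φ preserves adjacency — for each edge of G1, its image is an edge of G2:
  (0,4) → (φ(0),φ(4)) = (6,8) ∈ E(G2) ✓
  (0,7) → (φ(0),φ(7)) = (3,6) ∈ E(G2) ✓
  (1,4) → (φ(1),φ(4)) = (2,8) ∈ E(G2) ✓
  (1,8) → (φ(1),φ(8)) = (2,9) ∈ E(G2) ✓
  (1,9) → (φ(1),φ(9)) = (2,4) ∈ E(G2) ✓
  (2,5) → (φ(2),φ(5)) = (7,10) ∈ E(G2) ✓
  (2,10) → (φ(2),φ(10)) = (5,7) ∈ E(G2) ✓
  (3,6) → (φ(3),φ(6)) = (0,1) ∈ E(G2) ✓
  (3,7) → (φ(3),φ(7)) = (1,3) ∈ E(G2) ✓
  (3,8) → (φ(3),φ(8)) = (1,9) ∈ E(G2) ✓
  (3,9) → (φ(3),φ(9)) = (1,4) ∈ E(G2) ✓
  (4,7) → (φ(4),φ(7)) = (3,8) ∈ E(G2) ✓
  (5,8) → (φ(5),φ(8)) = (9,10) ∈ E(G2) ✓
  (5,10) → (φ(5),φ(10)) = (5,10) ∈ E(G2) ✓
  (6,7) → (φ(6),φ(7)) = (0,3) ∈ E(G2) ✓
  (6,9) → (φ(6),φ(9)) = (0,4) ∈ E(G2) ✓
All 16 edges of G1 map to edges of G2, and |E(G1)| = |E(G2)| = 16, so φ is a bijection on edges as well as vertices. Hence G1 ≅ G2.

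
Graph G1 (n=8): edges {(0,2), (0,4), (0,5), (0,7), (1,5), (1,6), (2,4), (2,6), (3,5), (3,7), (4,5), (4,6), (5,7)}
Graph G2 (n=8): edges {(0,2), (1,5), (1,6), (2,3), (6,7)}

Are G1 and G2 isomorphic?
No, not isomorphic

The graphs are NOT isomorphic.

Connected components of G1: 1 component(s) with vertex sets [[0, 1, 2, 3, 4, 5, 6, 7]], sizes [8].
Connected components of G2: 3 component(s) with vertex sets [[4], [0, 2, 3], [1, 5, 6, 7]], sizes [1, 3, 4].
The number of connected components (and the multiset of component sizes) is an isomorphism invariant — an isomorphism maps each component of G1 bijectively onto a component of G2. Since G1 has 1 component(s) and G2 has 3, they cannot be isomorphic.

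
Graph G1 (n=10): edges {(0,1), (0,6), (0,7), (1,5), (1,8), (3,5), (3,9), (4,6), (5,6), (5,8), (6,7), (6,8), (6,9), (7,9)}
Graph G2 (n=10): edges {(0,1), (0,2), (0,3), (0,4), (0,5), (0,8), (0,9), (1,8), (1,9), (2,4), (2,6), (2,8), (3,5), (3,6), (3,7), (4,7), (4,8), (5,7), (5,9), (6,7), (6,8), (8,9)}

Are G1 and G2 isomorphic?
No, not isomorphic

The graphs are NOT isomorphic.

Connected components of G1: 2 component(s) with vertex sets [[2], [0, 1, 3, 4, 5, 6, 7, 8, 9]], sizes [1, 9].
Connected components of G2: 1 component(s) with vertex sets [[0, 1, 2, 3, 4, 5, 6, 7, 8, 9]], sizes [10].
The number of connected components (and the multiset of component sizes) is an isomorphism invariant — an isomorphism maps each component of G1 bijectively onto a component of G2. Since G1 has 2 component(s) and G2 has 1, they cannot be isomorphic.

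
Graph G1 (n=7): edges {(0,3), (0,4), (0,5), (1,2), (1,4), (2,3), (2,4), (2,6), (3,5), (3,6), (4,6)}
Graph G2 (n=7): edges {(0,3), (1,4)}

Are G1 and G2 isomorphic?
No, not isomorphic

The graphs are NOT isomorphic.

Connected components of G1: 1 component(s) with vertex sets [[0, 1, 2, 3, 4, 5, 6]], sizes [7].
Connected components of G2: 5 component(s) with vertex sets [[2], [5], [6], [0, 3], [1, 4]], sizes [1, 1, 1, 2, 2].
The number of connected components (and the multiset of component sizes) is an isomorphism invariant — an isomorphism maps each component of G1 bijectively onto a component of G2. Since G1 has 1 component(s) and G2 has 5, they cannot be isomorphic.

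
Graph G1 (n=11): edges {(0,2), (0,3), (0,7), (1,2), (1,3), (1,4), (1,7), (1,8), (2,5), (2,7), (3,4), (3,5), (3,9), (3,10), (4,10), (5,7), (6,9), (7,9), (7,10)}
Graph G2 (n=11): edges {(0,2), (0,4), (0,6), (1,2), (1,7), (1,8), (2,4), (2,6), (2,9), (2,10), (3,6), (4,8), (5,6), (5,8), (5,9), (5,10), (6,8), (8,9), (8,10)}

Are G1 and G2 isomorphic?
Yes, isomorphic

The graphs are isomorphic.
One valid mapping φ: V(G1) → V(G2): 0→9, 1→6, 2→5, 3→2, 4→0, 5→10, 6→7, 7→8, 8→3, 9→1, 10→4

Verify φ preserves adjacency — for each edge of G1, its image is an edge of G2:
  (0,2) → (φ(0),φ(2)) = (5,9) ∈ E(G2) ✓
  (0,3) → (φ(0),φ(3)) = (2,9) ∈ E(G2) ✓
  (0,7) → (φ(0),φ(7)) = (8,9) ∈ E(G2) ✓
  (1,2) → (φ(1),φ(2)) = (5,6) ∈ E(G2) ✓
  (1,3) → (φ(1),φ(3)) = (2,6) ∈ E(G2) ✓
  (1,4) → (φ(1),φ(4)) = (0,6) ∈ E(G2) ✓
  (1,7) → (φ(1),φ(7)) = (6,8) ∈ E(G2) ✓
  (1,8) → (φ(1),φ(8)) = (3,6) ∈ E(G2) ✓
  (2,5) → (φ(2),φ(5)) = (5,10) ∈ E(G2) ✓
  (2,7) → (φ(2),φ(7)) = (5,8) ∈ E(G2) ✓
  (3,4) → (φ(3),φ(4)) = (0,2) ∈ E(G2) ✓
  (3,5) → (φ(3),φ(5)) = (2,10) ∈ E(G2) ✓
  (3,9) → (φ(3),φ(9)) = (1,2) ∈ E(G2) ✓
  (3,10) → (φ(3),φ(10)) = (2,4) ∈ E(G2) ✓
  (4,10) → (φ(4),φ(10)) = (0,4) ∈ E(G2) ✓
  (5,7) → (φ(5),φ(7)) = (8,10) ∈ E(G2) ✓
  (6,9) → (φ(6),φ(9)) = (1,7) ∈ E(G2) ✓
  (7,9) → (φ(7),φ(9)) = (1,8) ∈ E(G2) ✓
  (7,10) → (φ(7),φ(10)) = (4,8) ∈ E(G2) ✓
All 19 edges of G1 map to edges of G2, and |E(G1)| = |E(G2)| = 19, so φ is a bijection on edges as well as vertices. Hence G1 ≅ G2.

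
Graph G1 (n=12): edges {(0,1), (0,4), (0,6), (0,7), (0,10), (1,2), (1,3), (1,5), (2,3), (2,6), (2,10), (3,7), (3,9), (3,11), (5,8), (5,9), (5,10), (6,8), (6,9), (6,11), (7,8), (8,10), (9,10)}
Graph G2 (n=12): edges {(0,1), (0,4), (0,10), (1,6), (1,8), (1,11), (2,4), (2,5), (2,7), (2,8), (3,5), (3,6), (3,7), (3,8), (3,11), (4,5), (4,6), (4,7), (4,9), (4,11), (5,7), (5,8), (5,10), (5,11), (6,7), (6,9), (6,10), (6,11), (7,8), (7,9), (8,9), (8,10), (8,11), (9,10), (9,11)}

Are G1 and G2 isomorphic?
No, not isomorphic

The graphs are NOT isomorphic.

Degrees in G1: deg(0)=5, deg(1)=4, deg(2)=4, deg(3)=5, deg(4)=1, deg(5)=4, deg(6)=5, deg(7)=3, deg(8)=4, deg(9)=4, deg(10)=5, deg(11)=2.
Sorted degree sequence of G1: [5, 5, 5, 5, 4, 4, 4, 4, 4, 3, 2, 1].
Degrees in G2: deg(0)=3, deg(1)=4, deg(2)=4, deg(3)=5, deg(4)=7, deg(5)=7, deg(6)=7, deg(7)=7, deg(8)=8, deg(9)=6, deg(10)=5, deg(11)=7.
Sorted degree sequence of G2: [8, 7, 7, 7, 7, 7, 6, 5, 5, 4, 4, 3].
The (sorted) degree sequence is an isomorphism invariant, so since G1 and G2 have different degree sequences they cannot be isomorphic.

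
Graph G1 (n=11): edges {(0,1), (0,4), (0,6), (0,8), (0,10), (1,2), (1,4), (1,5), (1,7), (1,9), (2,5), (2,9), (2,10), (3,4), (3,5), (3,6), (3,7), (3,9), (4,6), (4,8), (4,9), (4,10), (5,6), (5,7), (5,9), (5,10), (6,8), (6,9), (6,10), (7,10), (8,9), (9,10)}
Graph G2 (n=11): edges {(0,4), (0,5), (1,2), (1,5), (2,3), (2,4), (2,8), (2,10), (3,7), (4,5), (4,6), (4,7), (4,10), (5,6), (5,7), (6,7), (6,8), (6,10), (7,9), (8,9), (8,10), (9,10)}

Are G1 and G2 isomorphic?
No, not isomorphic

The graphs are NOT isomorphic.

Degrees in G1: deg(0)=5, deg(1)=6, deg(2)=4, deg(3)=5, deg(4)=7, deg(5)=7, deg(6)=7, deg(7)=4, deg(8)=4, deg(9)=8, deg(10)=7.
Sorted degree sequence of G1: [8, 7, 7, 7, 7, 6, 5, 5, 4, 4, 4].
Degrees in G2: deg(0)=2, deg(1)=2, deg(2)=5, deg(3)=2, deg(4)=6, deg(5)=5, deg(6)=5, deg(7)=5, deg(8)=4, deg(9)=3, deg(10)=5.
Sorted degree sequence of G2: [6, 5, 5, 5, 5, 5, 4, 3, 2, 2, 2].
The (sorted) degree sequence is an isomorphism invariant, so since G1 and G2 have different degree sequences they cannot be isomorphic.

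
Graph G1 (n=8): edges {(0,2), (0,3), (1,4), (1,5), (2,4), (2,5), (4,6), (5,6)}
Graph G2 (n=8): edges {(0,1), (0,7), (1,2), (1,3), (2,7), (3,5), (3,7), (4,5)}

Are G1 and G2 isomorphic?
Yes, isomorphic

The graphs are isomorphic.
One valid mapping φ: V(G1) → V(G2): 0→5, 1→0, 2→3, 3→4, 4→7, 5→1, 6→2, 7→6

Verify φ preserves adjacency — for each edge of G1, its image is an edge of G2:
  (0,2) → (φ(0),φ(2)) = (3,5) ∈ E(G2) ✓
  (0,3) → (φ(0),φ(3)) = (4,5) ∈ E(G2) ✓
  (1,4) → (φ(1),φ(4)) = (0,7) ∈ E(G2) ✓
  (1,5) → (φ(1),φ(5)) = (0,1) ∈ E(G2) ✓
  (2,4) → (φ(2),φ(4)) = (3,7) ∈ E(G2) ✓
  (2,5) → (φ(2),φ(5)) = (1,3) ∈ E(G2) ✓
  (4,6) → (φ(4),φ(6)) = (2,7) ∈ E(G2) ✓
  (5,6) → (φ(5),φ(6)) = (1,2) ∈ E(G2) ✓
All 8 edges of G1 map to edges of G2, and |E(G1)| = |E(G2)| = 8, so φ is a bijection on edges as well as vertices. Hence G1 ≅ G2.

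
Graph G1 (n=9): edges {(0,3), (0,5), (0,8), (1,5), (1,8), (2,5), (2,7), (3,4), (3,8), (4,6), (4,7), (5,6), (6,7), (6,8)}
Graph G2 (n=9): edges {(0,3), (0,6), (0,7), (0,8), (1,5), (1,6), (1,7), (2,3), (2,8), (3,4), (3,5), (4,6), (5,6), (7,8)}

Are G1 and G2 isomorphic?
Yes, isomorphic

The graphs are isomorphic.
One valid mapping φ: V(G1) → V(G2): 0→5, 1→4, 2→2, 3→1, 4→7, 5→3, 6→0, 7→8, 8→6

Verify φ preserves adjacency — for each edge of G1, its image is an edge of G2:
  (0,3) → (φ(0),φ(3)) = (1,5) ∈ E(G2) ✓
  (0,5) → (φ(0),φ(5)) = (3,5) ∈ E(G2) ✓
  (0,8) → (φ(0),φ(8)) = (5,6) ∈ E(G2) ✓
  (1,5) → (φ(1),φ(5)) = (3,4) ∈ E(G2) ✓
  (1,8) → (φ(1),φ(8)) = (4,6) ∈ E(G2) ✓
  (2,5) → (φ(2),φ(5)) = (2,3) ∈ E(G2) ✓
  (2,7) → (φ(2),φ(7)) = (2,8) ∈ E(G2) ✓
  (3,4) → (φ(3),φ(4)) = (1,7) ∈ E(G2) ✓
  (3,8) → (φ(3),φ(8)) = (1,6) ∈ E(G2) ✓
  (4,6) → (φ(4),φ(6)) = (0,7) ∈ E(G2) ✓
  (4,7) → (φ(4),φ(7)) = (7,8) ∈ E(G2) ✓
  (5,6) → (φ(5),φ(6)) = (0,3) ∈ E(G2) ✓
  (6,7) → (φ(6),φ(7)) = (0,8) ∈ E(G2) ✓
  (6,8) → (φ(6),φ(8)) = (0,6) ∈ E(G2) ✓
All 14 edges of G1 map to edges of G2, and |E(G1)| = |E(G2)| = 14, so φ is a bijection on edges as well as vertices. Hence G1 ≅ G2.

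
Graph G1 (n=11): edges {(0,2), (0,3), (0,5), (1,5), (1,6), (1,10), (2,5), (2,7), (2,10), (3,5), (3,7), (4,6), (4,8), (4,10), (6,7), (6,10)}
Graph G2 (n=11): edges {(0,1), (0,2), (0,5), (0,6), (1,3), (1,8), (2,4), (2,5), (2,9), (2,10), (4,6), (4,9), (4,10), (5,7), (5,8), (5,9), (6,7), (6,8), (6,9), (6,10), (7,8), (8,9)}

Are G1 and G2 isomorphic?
No, not isomorphic

The graphs are NOT isomorphic.

Connected components of G1: 2 component(s) with vertex sets [[9], [0, 1, 2, 3, 4, 5, 6, 7, 8, 10]], sizes [1, 10].
Connected components of G2: 1 component(s) with vertex sets [[0, 1, 2, 3, 4, 5, 6, 7, 8, 9, 10]], sizes [11].
The number of connected components (and the multiset of component sizes) is an isomorphism invariant — an isomorphism maps each component of G1 bijectively onto a component of G2. Since G1 has 2 component(s) and G2 has 1, they cannot be isomorphic.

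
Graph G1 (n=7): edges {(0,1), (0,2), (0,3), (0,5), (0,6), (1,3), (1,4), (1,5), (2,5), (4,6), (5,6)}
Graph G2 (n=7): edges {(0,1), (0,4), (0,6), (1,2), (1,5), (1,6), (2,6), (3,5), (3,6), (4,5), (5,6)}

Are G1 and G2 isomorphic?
Yes, isomorphic

The graphs are isomorphic.
One valid mapping φ: V(G1) → V(G2): 0→6, 1→5, 2→2, 3→3, 4→4, 5→1, 6→0

Verify φ preserves adjacency — for each edge of G1, its image is an edge of G2:
  (0,1) → (φ(0),φ(1)) = (5,6) ∈ E(G2) ✓
  (0,2) → (φ(0),φ(2)) = (2,6) ∈ E(G2) ✓
  (0,3) → (φ(0),φ(3)) = (3,6) ∈ E(G2) ✓
  (0,5) → (φ(0),φ(5)) = (1,6) ∈ E(G2) ✓
  (0,6) → (φ(0),φ(6)) = (0,6) ∈ E(G2) ✓
  (1,3) → (φ(1),φ(3)) = (3,5) ∈ E(G2) ✓
  (1,4) → (φ(1),φ(4)) = (4,5) ∈ E(G2) ✓
  (1,5) → (φ(1),φ(5)) = (1,5) ∈ E(G2) ✓
  (2,5) → (φ(2),φ(5)) = (1,2) ∈ E(G2) ✓
  (4,6) → (φ(4),φ(6)) = (0,4) ∈ E(G2) ✓
  (5,6) → (φ(5),φ(6)) = (0,1) ∈ E(G2) ✓
All 11 edges of G1 map to edges of G2, and |E(G1)| = |E(G2)| = 11, so φ is a bijection on edges as well as vertices. Hence G1 ≅ G2.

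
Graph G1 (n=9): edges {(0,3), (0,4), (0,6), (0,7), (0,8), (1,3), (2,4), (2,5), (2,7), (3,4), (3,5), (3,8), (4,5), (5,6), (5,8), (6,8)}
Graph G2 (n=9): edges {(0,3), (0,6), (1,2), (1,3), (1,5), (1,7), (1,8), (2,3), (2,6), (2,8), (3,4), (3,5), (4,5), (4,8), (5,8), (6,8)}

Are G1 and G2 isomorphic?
Yes, isomorphic

The graphs are isomorphic.
One valid mapping φ: V(G1) → V(G2): 0→3, 1→7, 2→6, 3→1, 4→2, 5→8, 6→4, 7→0, 8→5

Verify φ preserves adjacency — for each edge of G1, its image is an edge of G2:
  (0,3) → (φ(0),φ(3)) = (1,3) ∈ E(G2) ✓
  (0,4) → (φ(0),φ(4)) = (2,3) ∈ E(G2) ✓
  (0,6) → (φ(0),φ(6)) = (3,4) ∈ E(G2) ✓
  (0,7) → (φ(0),φ(7)) = (0,3) ∈ E(G2) ✓
  (0,8) → (φ(0),φ(8)) = (3,5) ∈ E(G2) ✓
  (1,3) → (φ(1),φ(3)) = (1,7) ∈ E(G2) ✓
  (2,4) → (φ(2),φ(4)) = (2,6) ∈ E(G2) ✓
  (2,5) → (φ(2),φ(5)) = (6,8) ∈ E(G2) ✓
  (2,7) → (φ(2),φ(7)) = (0,6) ∈ E(G2) ✓
  (3,4) → (φ(3),φ(4)) = (1,2) ∈ E(G2) ✓
  (3,5) → (φ(3),φ(5)) = (1,8) ∈ E(G2) ✓
  (3,8) → (φ(3),φ(8)) = (1,5) ∈ E(G2) ✓
  (4,5) → (φ(4),φ(5)) = (2,8) ∈ E(G2) ✓
  (5,6) → (φ(5),φ(6)) = (4,8) ∈ E(G2) ✓
  (5,8) → (φ(5),φ(8)) = (5,8) ∈ E(G2) ✓
  (6,8) → (φ(6),φ(8)) = (4,5) ∈ E(G2) ✓
All 16 edges of G1 map to edges of G2, and |E(G1)| = |E(G2)| = 16, so φ is a bijection on edges as well as vertices. Hence G1 ≅ G2.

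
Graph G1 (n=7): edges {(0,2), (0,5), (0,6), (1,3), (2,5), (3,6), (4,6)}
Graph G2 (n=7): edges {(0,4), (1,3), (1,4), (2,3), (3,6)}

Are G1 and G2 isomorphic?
No, not isomorphic

The graphs are NOT isomorphic.

Connected components of G1: 1 component(s) with vertex sets [[0, 1, 2, 3, 4, 5, 6]], sizes [7].
Connected components of G2: 2 component(s) with vertex sets [[5], [0, 1, 2, 3, 4, 6]], sizes [1, 6].
The number of connected components (and the multiset of component sizes) is an isomorphism invariant — an isomorphism maps each component of G1 bijectively onto a component of G2. Since G1 has 1 component(s) and G2 has 2, they cannot be isomorphic.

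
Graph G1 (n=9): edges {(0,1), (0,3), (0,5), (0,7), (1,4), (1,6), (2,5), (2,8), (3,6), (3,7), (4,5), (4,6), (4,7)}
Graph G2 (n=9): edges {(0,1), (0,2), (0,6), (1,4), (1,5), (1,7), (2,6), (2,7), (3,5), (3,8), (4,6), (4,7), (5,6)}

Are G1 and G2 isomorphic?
Yes, isomorphic

The graphs are isomorphic.
One valid mapping φ: V(G1) → V(G2): 0→1, 1→0, 2→3, 3→7, 4→6, 5→5, 6→2, 7→4, 8→8

Verify φ preserves adjacency — for each edge of G1, its image is an edge of G2:
  (0,1) → (φ(0),φ(1)) = (0,1) ∈ E(G2) ✓
  (0,3) → (φ(0),φ(3)) = (1,7) ∈ E(G2) ✓
  (0,5) → (φ(0),φ(5)) = (1,5) ∈ E(G2) ✓
  (0,7) → (φ(0),φ(7)) = (1,4) ∈ E(G2) ✓
  (1,4) → (φ(1),φ(4)) = (0,6) ∈ E(G2) ✓
  (1,6) → (φ(1),φ(6)) = (0,2) ∈ E(G2) ✓
  (2,5) → (φ(2),φ(5)) = (3,5) ∈ E(G2) ✓
  (2,8) → (φ(2),φ(8)) = (3,8) ∈ E(G2) ✓
  (3,6) → (φ(3),φ(6)) = (2,7) ∈ E(G2) ✓
  (3,7) → (φ(3),φ(7)) = (4,7) ∈ E(G2) ✓
  (4,5) → (φ(4),φ(5)) = (5,6) ∈ E(G2) ✓
  (4,6) → (φ(4),φ(6)) = (2,6) ∈ E(G2) ✓
  (4,7) → (φ(4),φ(7)) = (4,6) ∈ E(G2) ✓
All 13 edges of G1 map to edges of G2, and |E(G1)| = |E(G2)| = 13, so φ is a bijection on edges as well as vertices. Hence G1 ≅ G2.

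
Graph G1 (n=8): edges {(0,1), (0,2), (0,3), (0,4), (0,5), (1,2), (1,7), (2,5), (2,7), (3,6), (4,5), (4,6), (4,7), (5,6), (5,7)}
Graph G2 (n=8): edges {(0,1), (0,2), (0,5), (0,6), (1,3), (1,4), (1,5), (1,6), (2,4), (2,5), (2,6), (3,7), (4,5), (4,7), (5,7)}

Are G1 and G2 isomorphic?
Yes, isomorphic

The graphs are isomorphic.
One valid mapping φ: V(G1) → V(G2): 0→1, 1→6, 2→0, 3→3, 4→4, 5→5, 6→7, 7→2

Verify φ preserves adjacency — for each edge of G1, its image is an edge of G2:
  (0,1) → (φ(0),φ(1)) = (1,6) ∈ E(G2) ✓
  (0,2) → (φ(0),φ(2)) = (0,1) ∈ E(G2) ✓
  (0,3) → (φ(0),φ(3)) = (1,3) ∈ E(G2) ✓
  (0,4) → (φ(0),φ(4)) = (1,4) ∈ E(G2) ✓
  (0,5) → (φ(0),φ(5)) = (1,5) ∈ E(G2) ✓
  (1,2) → (φ(1),φ(2)) = (0,6) ∈ E(G2) ✓
  (1,7) → (φ(1),φ(7)) = (2,6) ∈ E(G2) ✓
  (2,5) → (φ(2),φ(5)) = (0,5) ∈ E(G2) ✓
  (2,7) → (φ(2),φ(7)) = (0,2) ∈ E(G2) ✓
  (3,6) → (φ(3),φ(6)) = (3,7) ∈ E(G2) ✓
  (4,5) → (φ(4),φ(5)) = (4,5) ∈ E(G2) ✓
  (4,6) → (φ(4),φ(6)) = (4,7) ∈ E(G2) ✓
  (4,7) → (φ(4),φ(7)) = (2,4) ∈ E(G2) ✓
  (5,6) → (φ(5),φ(6)) = (5,7) ∈ E(G2) ✓
  (5,7) → (φ(5),φ(7)) = (2,5) ∈ E(G2) ✓
All 15 edges of G1 map to edges of G2, and |E(G1)| = |E(G2)| = 15, so φ is a bijection on edges as well as vertices. Hence G1 ≅ G2.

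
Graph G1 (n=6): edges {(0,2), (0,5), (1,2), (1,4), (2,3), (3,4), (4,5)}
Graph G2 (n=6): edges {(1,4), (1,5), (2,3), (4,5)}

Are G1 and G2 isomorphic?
No, not isomorphic

The graphs are NOT isomorphic.

Counting triangles (3-cliques): G1 has 0, G2 has 1.
Triangle count is an isomorphism invariant, so differing triangle counts rule out isomorphism.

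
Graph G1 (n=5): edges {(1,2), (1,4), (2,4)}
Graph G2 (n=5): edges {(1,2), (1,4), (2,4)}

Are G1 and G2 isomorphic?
Yes, isomorphic

The graphs are isomorphic.
One valid mapping φ: V(G1) → V(G2): 0→3, 1→2, 2→1, 3→0, 4→4

Verify φ preserves adjacency — for each edge of G1, its image is an edge of G2:
  (1,2) → (φ(1),φ(2)) = (1,2) ∈ E(G2) ✓
  (1,4) → (φ(1),φ(4)) = (2,4) ∈ E(G2) ✓
  (2,4) → (φ(2),φ(4)) = (1,4) ∈ E(G2) ✓
All 3 edges of G1 map to edges of G2, and |E(G1)| = |E(G2)| = 3, so φ is a bijection on edges as well as vertices. Hence G1 ≅ G2.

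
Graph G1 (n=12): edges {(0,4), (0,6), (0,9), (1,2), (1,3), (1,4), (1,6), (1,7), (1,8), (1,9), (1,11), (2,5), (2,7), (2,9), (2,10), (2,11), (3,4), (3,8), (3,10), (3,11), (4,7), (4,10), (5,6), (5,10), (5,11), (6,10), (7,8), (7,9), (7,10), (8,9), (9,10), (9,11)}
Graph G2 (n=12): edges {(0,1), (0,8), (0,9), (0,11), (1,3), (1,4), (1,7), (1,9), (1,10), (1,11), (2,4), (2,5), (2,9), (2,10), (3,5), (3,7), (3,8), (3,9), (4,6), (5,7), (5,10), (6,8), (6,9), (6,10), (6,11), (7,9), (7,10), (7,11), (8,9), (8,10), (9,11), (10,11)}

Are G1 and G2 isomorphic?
Yes, isomorphic

The graphs are isomorphic.
One valid mapping φ: V(G1) → V(G2): 0→4, 1→9, 2→7, 3→8, 4→6, 5→5, 6→2, 7→11, 8→0, 9→1, 10→10, 11→3

Verify φ preserves adjacency — for each edge of G1, its image is an edge of G2:
  (0,4) → (φ(0),φ(4)) = (4,6) ∈ E(G2) ✓
  (0,6) → (φ(0),φ(6)) = (2,4) ∈ E(G2) ✓
  (0,9) → (φ(0),φ(9)) = (1,4) ∈ E(G2) ✓
  (1,2) → (φ(1),φ(2)) = (7,9) ∈ E(G2) ✓
  (1,3) → (φ(1),φ(3)) = (8,9) ∈ E(G2) ✓
  (1,4) → (φ(1),φ(4)) = (6,9) ∈ E(G2) ✓
  (1,6) → (φ(1),φ(6)) = (2,9) ∈ E(G2) ✓
  (1,7) → (φ(1),φ(7)) = (9,11) ∈ E(G2) ✓
  (1,8) → (φ(1),φ(8)) = (0,9) ∈ E(G2) ✓
  (1,9) → (φ(1),φ(9)) = (1,9) ∈ E(G2) ✓
  (1,11) → (φ(1),φ(11)) = (3,9) ∈ E(G2) ✓
  (2,5) → (φ(2),φ(5)) = (5,7) ∈ E(G2) ✓
  (2,7) → (φ(2),φ(7)) = (7,11) ∈ E(G2) ✓
  (2,9) → (φ(2),φ(9)) = (1,7) ∈ E(G2) ✓
  (2,10) → (φ(2),φ(10)) = (7,10) ∈ E(G2) ✓
  (2,11) → (φ(2),φ(11)) = (3,7) ∈ E(G2) ✓
  (3,4) → (φ(3),φ(4)) = (6,8) ∈ E(G2) ✓
  (3,8) → (φ(3),φ(8)) = (0,8) ∈ E(G2) ✓
  (3,10) → (φ(3),φ(10)) = (8,10) ∈ E(G2) ✓
  (3,11) → (φ(3),φ(11)) = (3,8) ∈ E(G2) ✓
  (4,7) → (φ(4),φ(7)) = (6,11) ∈ E(G2) ✓
  (4,10) → (φ(4),φ(10)) = (6,10) ∈ E(G2) ✓
  (5,6) → (φ(5),φ(6)) = (2,5) ∈ E(G2) ✓
  (5,10) → (φ(5),φ(10)) = (5,10) ∈ E(G2) ✓
  (5,11) → (φ(5),φ(11)) = (3,5) ∈ E(G2) ✓
  (6,10) → (φ(6),φ(10)) = (2,10) ∈ E(G2) ✓
  (7,8) → (φ(7),φ(8)) = (0,11) ∈ E(G2) ✓
  (7,9) → (φ(7),φ(9)) = (1,11) ∈ E(G2) ✓
  (7,10) → (φ(7),φ(10)) = (10,11) ∈ E(G2) ✓
  (8,9) → (φ(8),φ(9)) = (0,1) ∈ E(G2) ✓
  (9,10) → (φ(9),φ(10)) = (1,10) ∈ E(G2) ✓
  (9,11) → (φ(9),φ(11)) = (1,3) ∈ E(G2) ✓
All 32 edges of G1 map to edges of G2, and |E(G1)| = |E(G2)| = 32, so φ is a bijection on edges as well as vertices. Hence G1 ≅ G2.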